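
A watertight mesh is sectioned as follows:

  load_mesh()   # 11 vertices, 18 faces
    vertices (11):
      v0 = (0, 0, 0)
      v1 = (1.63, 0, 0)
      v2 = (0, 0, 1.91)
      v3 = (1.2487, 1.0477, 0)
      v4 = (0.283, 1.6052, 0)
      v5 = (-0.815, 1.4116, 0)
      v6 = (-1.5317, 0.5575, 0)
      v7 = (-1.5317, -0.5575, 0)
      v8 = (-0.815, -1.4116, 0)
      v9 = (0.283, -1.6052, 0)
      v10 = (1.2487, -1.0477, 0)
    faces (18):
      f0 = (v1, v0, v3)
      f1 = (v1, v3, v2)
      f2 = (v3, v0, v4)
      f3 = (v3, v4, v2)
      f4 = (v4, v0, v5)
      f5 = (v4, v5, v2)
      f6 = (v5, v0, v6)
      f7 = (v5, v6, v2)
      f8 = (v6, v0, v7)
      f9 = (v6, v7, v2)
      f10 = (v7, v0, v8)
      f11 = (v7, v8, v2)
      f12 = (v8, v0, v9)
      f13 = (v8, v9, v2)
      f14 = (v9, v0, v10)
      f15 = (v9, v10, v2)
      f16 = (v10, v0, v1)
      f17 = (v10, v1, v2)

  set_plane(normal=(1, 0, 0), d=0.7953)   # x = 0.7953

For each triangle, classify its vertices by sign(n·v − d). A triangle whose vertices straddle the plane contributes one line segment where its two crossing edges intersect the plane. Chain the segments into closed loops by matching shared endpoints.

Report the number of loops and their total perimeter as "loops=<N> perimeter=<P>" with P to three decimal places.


loops=1 perimeter=5.960

Straddling triangles (8 of 18):
  (v1,v0,v3) [+-+] → (0.7953, 0, 0)–(0.7953, 0.667283, 0)  len=0.6673
  (v1,v3,v2) [++-] → (0.7953, 0.667283, 0.693516)–(0.7953, 0, 0.978084)  len=0.7254
  (v3,v0,v4) [+--] → (0.7953, 0.667283, 0)–(0.7953, 1.30945, 0)  len=0.6422
  (v3,v4,v2) [+--] → (0.7953, 1.30945, 0)–(0.7953, 0.667283, 0.693516)  len=0.9452
  (v9,v0,v10) [--+] → (0.7953, -0.667283, 0)–(0.7953, -1.30945, 0)  len=0.6422
  (v9,v10,v2) [-+-] → (0.7953, -1.30945, 0)–(0.7953, -0.667283, 0.693516)  len=0.9452
  (v10,v0,v1) [+-+] → (0.7953, -0.667283, 0)–(0.7953, 0, 0)  len=0.6673
  (v10,v1,v2) [++-] → (0.7953, 0, 0.978084)–(0.7953, -0.667283, 0.693516)  len=0.7254

Chained into 1 loop(s):
  loop 1: 8 segments, perimeter = 5.9601
Total perimeter = 5.960


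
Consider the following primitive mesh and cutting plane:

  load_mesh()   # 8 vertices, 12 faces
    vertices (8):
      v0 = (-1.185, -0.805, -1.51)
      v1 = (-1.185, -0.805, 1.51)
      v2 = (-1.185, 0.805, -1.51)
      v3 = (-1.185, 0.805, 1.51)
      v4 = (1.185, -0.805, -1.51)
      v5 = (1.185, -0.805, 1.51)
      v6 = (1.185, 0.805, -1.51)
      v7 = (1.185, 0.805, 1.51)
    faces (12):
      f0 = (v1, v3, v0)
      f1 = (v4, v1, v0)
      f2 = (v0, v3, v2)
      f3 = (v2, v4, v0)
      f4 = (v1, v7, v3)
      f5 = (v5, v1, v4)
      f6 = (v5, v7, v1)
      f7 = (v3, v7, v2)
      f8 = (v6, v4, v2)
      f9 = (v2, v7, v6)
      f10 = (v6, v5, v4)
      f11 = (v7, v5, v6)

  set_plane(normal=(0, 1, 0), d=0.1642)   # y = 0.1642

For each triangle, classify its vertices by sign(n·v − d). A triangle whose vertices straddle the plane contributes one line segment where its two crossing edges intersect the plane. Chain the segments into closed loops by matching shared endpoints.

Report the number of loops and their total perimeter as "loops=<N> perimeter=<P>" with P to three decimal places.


loops=1 perimeter=10.780

Straddling triangles (8 of 12):
  (v1,v3,v0) [-+-] → (-1.185, 0.1642, 1.51)–(-1.185, 0.1642, 0.308002)  len=1.2020
  (v0,v3,v2) [-++] → (-1.185, 0.1642, 0.308002)–(-1.185, 0.1642, -1.51)  len=1.8180
  (v2,v4,v0) [+--] → (-0.241711, 0.1642, -1.51)–(-1.185, 0.1642, -1.51)  len=0.9433
  (v1,v7,v3) [-++] → (0.241711, 0.1642, 1.51)–(-1.185, 0.1642, 1.51)  len=1.4267
  (v5,v7,v1) [-+-] → (1.185, 0.1642, 1.51)–(0.241711, 0.1642, 1.51)  len=0.9433
  (v6,v4,v2) [+-+] → (1.185, 0.1642, -1.51)–(-0.241711, 0.1642, -1.51)  len=1.4267
  (v6,v5,v4) [+--] → (1.185, 0.1642, -0.308002)–(1.185, 0.1642, -1.51)  len=1.2020
  (v7,v5,v6) [+-+] → (1.185, 0.1642, 1.51)–(1.185, 0.1642, -0.308002)  len=1.8180

Chained into 1 loop(s):
  loop 1: 8 segments, perimeter = 10.7800
Total perimeter = 10.780


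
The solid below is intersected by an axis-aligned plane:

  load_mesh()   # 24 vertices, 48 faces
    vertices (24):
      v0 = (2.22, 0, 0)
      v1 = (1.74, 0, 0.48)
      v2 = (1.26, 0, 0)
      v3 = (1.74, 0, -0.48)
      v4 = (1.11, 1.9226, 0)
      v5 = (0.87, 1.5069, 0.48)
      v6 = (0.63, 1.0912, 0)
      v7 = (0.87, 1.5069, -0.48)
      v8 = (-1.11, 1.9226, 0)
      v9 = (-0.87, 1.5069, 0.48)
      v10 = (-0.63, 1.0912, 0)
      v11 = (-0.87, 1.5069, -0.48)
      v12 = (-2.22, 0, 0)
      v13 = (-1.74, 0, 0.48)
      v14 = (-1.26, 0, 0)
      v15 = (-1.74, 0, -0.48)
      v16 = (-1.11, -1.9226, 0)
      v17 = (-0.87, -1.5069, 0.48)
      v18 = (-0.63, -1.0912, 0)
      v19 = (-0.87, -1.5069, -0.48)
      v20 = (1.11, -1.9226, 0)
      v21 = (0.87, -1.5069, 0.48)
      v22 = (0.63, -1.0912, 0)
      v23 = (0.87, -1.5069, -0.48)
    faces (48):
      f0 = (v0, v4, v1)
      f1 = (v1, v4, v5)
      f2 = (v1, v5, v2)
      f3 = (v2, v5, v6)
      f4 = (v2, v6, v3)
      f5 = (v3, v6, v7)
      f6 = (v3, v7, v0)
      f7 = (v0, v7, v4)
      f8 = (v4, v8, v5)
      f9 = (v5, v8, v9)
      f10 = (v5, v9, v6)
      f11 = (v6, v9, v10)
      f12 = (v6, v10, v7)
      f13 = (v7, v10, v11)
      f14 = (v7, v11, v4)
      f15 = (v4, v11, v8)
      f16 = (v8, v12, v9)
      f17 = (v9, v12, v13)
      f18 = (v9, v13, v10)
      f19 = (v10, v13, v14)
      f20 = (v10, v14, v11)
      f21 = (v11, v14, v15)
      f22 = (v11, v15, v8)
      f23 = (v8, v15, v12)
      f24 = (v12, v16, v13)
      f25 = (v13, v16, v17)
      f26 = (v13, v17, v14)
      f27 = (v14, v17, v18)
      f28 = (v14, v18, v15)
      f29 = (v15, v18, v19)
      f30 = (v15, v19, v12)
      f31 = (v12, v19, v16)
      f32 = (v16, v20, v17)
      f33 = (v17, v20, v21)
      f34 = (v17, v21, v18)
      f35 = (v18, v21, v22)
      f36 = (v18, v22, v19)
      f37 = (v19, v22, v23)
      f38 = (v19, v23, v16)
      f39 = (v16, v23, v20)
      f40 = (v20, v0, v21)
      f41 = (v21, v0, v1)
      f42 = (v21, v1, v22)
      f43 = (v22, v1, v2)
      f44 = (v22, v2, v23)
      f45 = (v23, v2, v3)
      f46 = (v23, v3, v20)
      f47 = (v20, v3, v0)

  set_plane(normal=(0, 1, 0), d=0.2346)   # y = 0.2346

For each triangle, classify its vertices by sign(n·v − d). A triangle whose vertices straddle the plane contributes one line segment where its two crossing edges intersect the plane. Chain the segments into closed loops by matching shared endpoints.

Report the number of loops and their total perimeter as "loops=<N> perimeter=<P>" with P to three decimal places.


Straddling triangles (16 of 48):
  (v0,v4,v1) [-+-] → (2.08456, 0.2346, 0)–(1.66313, 0.2346, 0.421429)  len=0.5960
  (v1,v4,v5) [-++] → (1.66313, 0.2346, 0.421429)–(1.60456, 0.2346, 0.48)  len=0.0828
  (v1,v5,v2) [-+-] → (1.60456, 0.2346, 0.48)–(1.19928, 0.2346, 0.0747283)  len=0.5731
  (v2,v5,v6) [-++] → (1.19928, 0.2346, 0.0747283)–(1.12455, 0.2346, 0)  len=0.1057
  (v2,v6,v3) [-+-] → (1.12455, 0.2346, 0)–(1.50136, 0.2346, -0.376804)  len=0.5329
  (v3,v6,v7) [-++] → (1.50136, 0.2346, -0.376804)–(1.60456, 0.2346, -0.48)  len=0.1459
  (v3,v7,v0) [-+-] → (1.60456, 0.2346, -0.48)–(2.00983, 0.2346, -0.0747283)  len=0.5731
  (v0,v7,v4) [-++] → (2.00983, 0.2346, -0.0747283)–(2.08456, 0.2346, 0)  len=0.1057
  (v8,v12,v9) [+-+] → (-2.08456, 0.2346, 0)–(-2.00983, 0.2346, 0.0747283)  len=0.1057
  (v9,v12,v13) [+--] → (-2.00983, 0.2346, 0.0747283)–(-1.60456, 0.2346, 0.48)  len=0.5731
  (v9,v13,v10) [+-+] → (-1.60456, 0.2346, 0.48)–(-1.50136, 0.2346, 0.376804)  len=0.1459
  (v10,v13,v14) [+--] → (-1.50136, 0.2346, 0.376804)–(-1.12455, 0.2346, 0)  len=0.5329
  (v10,v14,v11) [+-+] → (-1.12455, 0.2346, 0)–(-1.19928, 0.2346, -0.0747283)  len=0.1057
  (v11,v14,v15) [+--] → (-1.19928, 0.2346, -0.0747283)–(-1.60456, 0.2346, -0.48)  len=0.5731
  (v11,v15,v8) [+-+] → (-1.60456, 0.2346, -0.48)–(-1.66313, 0.2346, -0.421429)  len=0.0828
  (v8,v15,v12) [+--] → (-1.66313, 0.2346, -0.421429)–(-2.08456, 0.2346, 0)  len=0.5960

Chained into 2 loop(s):
  loop 1: 8 segments, perimeter = 2.7153
  loop 2: 8 segments, perimeter = 2.7153
Total perimeter = 5.431

loops=2 perimeter=5.431


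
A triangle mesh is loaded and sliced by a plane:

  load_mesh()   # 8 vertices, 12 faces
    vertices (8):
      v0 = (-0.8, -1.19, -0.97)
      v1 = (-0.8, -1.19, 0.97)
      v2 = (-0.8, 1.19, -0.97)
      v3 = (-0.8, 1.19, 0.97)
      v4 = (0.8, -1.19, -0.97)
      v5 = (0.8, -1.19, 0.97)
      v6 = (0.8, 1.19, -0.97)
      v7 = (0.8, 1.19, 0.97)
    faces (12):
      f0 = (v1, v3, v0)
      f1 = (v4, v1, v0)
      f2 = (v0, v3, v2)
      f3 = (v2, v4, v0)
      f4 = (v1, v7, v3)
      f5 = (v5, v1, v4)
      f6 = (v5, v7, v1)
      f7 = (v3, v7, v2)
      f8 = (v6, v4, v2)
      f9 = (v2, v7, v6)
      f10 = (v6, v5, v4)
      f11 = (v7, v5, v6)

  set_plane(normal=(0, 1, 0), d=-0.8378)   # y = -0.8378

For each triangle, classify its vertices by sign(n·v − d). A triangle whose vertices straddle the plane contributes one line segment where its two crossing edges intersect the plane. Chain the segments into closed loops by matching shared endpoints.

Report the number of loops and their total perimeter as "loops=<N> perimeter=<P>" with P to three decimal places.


loops=1 perimeter=7.080

Straddling triangles (8 of 12):
  (v1,v3,v0) [-+-] → (-0.8, -0.8378, 0.97)–(-0.8, -0.8378, -0.682913)  len=1.6529
  (v0,v3,v2) [-++] → (-0.8, -0.8378, -0.682913)–(-0.8, -0.8378, -0.97)  len=0.2871
  (v2,v4,v0) [+--] → (0.563227, -0.8378, -0.97)–(-0.8, -0.8378, -0.97)  len=1.3632
  (v1,v7,v3) [-++] → (-0.563227, -0.8378, 0.97)–(-0.8, -0.8378, 0.97)  len=0.2368
  (v5,v7,v1) [-+-] → (0.8, -0.8378, 0.97)–(-0.563227, -0.8378, 0.97)  len=1.3632
  (v6,v4,v2) [+-+] → (0.8, -0.8378, -0.97)–(0.563227, -0.8378, -0.97)  len=0.2368
  (v6,v5,v4) [+--] → (0.8, -0.8378, 0.682913)–(0.8, -0.8378, -0.97)  len=1.6529
  (v7,v5,v6) [+-+] → (0.8, -0.8378, 0.97)–(0.8, -0.8378, 0.682913)  len=0.2871

Chained into 1 loop(s):
  loop 1: 8 segments, perimeter = 7.0800
Total perimeter = 7.080


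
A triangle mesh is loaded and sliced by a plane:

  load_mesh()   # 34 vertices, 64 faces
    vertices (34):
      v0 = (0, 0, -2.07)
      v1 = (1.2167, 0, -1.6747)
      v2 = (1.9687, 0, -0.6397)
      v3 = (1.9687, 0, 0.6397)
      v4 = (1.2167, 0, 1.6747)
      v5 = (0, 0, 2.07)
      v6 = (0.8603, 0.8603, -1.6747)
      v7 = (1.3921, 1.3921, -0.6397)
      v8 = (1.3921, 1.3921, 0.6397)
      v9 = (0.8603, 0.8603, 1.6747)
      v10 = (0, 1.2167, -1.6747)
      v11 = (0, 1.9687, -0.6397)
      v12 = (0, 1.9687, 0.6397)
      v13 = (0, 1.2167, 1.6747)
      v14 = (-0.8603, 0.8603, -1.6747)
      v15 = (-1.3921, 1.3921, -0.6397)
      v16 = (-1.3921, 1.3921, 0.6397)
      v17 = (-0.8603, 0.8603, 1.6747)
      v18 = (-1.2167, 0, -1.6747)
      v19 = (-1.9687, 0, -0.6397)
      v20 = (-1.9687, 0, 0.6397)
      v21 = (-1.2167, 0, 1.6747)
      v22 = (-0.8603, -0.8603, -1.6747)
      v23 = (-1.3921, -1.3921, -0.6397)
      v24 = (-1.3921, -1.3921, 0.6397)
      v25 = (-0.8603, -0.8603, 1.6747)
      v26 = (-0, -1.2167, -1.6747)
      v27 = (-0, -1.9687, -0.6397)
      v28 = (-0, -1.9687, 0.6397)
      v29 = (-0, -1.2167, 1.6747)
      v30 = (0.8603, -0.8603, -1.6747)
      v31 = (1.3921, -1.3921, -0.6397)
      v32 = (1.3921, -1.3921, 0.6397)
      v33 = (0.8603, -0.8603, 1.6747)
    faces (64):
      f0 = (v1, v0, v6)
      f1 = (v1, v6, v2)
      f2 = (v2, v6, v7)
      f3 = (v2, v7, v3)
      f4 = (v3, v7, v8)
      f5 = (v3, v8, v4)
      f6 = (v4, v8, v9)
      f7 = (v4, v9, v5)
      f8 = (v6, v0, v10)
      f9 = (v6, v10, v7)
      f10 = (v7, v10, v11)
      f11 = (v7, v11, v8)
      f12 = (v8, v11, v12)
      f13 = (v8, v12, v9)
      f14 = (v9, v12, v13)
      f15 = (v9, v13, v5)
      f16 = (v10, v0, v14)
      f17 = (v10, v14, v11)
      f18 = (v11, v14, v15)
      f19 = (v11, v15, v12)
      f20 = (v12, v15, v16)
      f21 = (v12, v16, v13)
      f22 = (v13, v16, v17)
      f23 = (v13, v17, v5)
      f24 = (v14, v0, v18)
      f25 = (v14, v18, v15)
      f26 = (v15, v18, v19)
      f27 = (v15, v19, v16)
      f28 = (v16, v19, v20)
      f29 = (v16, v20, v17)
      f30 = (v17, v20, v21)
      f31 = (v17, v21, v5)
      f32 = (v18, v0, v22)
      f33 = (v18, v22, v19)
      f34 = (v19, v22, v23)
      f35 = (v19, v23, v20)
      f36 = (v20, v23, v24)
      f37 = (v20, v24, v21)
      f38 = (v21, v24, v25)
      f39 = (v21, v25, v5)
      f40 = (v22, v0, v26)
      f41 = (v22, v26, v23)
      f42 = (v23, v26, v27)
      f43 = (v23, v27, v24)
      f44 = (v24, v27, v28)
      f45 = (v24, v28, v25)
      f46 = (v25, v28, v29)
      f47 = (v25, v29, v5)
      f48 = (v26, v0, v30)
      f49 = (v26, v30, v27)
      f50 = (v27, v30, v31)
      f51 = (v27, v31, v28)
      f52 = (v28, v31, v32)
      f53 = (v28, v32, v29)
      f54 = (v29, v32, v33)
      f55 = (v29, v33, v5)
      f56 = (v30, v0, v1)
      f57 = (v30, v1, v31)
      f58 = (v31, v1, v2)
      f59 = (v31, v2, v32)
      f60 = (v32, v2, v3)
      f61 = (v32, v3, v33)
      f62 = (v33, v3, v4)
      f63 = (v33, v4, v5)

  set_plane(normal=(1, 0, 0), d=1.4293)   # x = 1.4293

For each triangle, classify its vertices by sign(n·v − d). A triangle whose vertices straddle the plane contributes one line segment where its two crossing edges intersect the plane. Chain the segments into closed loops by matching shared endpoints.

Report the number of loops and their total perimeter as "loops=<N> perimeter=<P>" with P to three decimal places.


Straddling triangles (10 of 64):
  (v1,v6,v2) [--+] → (1.4293, 0.418663, -1.14338)–(1.4293, 0, -1.38209)  len=0.4819
  (v2,v6,v7) [+--] → (1.4293, 0.418663, -1.14338)–(1.4293, 1.30229, -0.6397)  len=1.0171
  (v2,v7,v3) [+-+] → (1.4293, 1.30229, -0.6397)–(1.4293, 1.30229, -0.557158)  len=0.0825
  (v3,v7,v8) [+--] → (1.4293, 1.30229, -0.557158)–(1.4293, 1.30229, 0.6397)  len=1.1969
  (v3,v8,v4) [+--] → (1.4293, 1.30229, 0.6397)–(1.4293, 0, 1.38209)  len=1.4990
  (v31,v1,v2) [--+] → (1.4293, 0, -1.38209)–(1.4293, -1.30229, -0.6397)  len=1.4990
  (v31,v2,v32) [-+-] → (1.4293, -1.30229, -0.6397)–(1.4293, -1.30229, 0.557158)  len=1.1969
  (v32,v2,v3) [-++] → (1.4293, -1.30229, 0.557158)–(1.4293, -1.30229, 0.6397)  len=0.0825
  (v32,v3,v33) [-+-] → (1.4293, -1.30229, 0.6397)–(1.4293, -0.418663, 1.14338)  len=1.0171
  (v33,v3,v4) [-+-] → (1.4293, -0.418663, 1.14338)–(1.4293, 0, 1.38209)  len=0.4819

Chained into 1 loop(s):
  loop 1: 10 segments, perimeter = 8.5549
Total perimeter = 8.555

loops=1 perimeter=8.555


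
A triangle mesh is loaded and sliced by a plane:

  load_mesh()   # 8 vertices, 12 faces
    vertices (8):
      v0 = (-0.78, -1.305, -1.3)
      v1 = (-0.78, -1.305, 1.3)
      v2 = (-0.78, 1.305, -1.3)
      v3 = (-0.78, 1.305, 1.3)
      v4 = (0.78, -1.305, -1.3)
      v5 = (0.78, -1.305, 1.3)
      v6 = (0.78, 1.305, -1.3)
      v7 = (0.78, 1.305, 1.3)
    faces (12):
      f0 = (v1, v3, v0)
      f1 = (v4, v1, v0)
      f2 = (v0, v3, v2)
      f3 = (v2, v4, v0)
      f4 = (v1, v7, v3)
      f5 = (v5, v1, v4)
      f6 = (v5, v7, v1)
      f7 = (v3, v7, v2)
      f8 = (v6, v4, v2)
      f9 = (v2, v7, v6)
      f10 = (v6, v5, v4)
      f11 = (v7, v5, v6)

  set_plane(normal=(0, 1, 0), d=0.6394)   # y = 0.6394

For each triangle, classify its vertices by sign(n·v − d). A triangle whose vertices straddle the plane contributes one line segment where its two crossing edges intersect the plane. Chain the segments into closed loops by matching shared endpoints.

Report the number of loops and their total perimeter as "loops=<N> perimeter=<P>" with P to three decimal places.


Straddling triangles (8 of 12):
  (v1,v3,v0) [-+-] → (-0.78, 0.6394, 1.3)–(-0.78, 0.6394, 0.63695)  len=0.6630
  (v0,v3,v2) [-++] → (-0.78, 0.6394, 0.63695)–(-0.78, 0.6394, -1.3)  len=1.9370
  (v2,v4,v0) [+--] → (-0.38217, 0.6394, -1.3)–(-0.78, 0.6394, -1.3)  len=0.3978
  (v1,v7,v3) [-++] → (0.38217, 0.6394, 1.3)–(-0.78, 0.6394, 1.3)  len=1.1622
  (v5,v7,v1) [-+-] → (0.78, 0.6394, 1.3)–(0.38217, 0.6394, 1.3)  len=0.3978
  (v6,v4,v2) [+-+] → (0.78, 0.6394, -1.3)–(-0.38217, 0.6394, -1.3)  len=1.1622
  (v6,v5,v4) [+--] → (0.78, 0.6394, -0.63695)–(0.78, 0.6394, -1.3)  len=0.6630
  (v7,v5,v6) [+-+] → (0.78, 0.6394, 1.3)–(0.78, 0.6394, -0.63695)  len=1.9370

Chained into 1 loop(s):
  loop 1: 8 segments, perimeter = 8.3200
Total perimeter = 8.320

loops=1 perimeter=8.320


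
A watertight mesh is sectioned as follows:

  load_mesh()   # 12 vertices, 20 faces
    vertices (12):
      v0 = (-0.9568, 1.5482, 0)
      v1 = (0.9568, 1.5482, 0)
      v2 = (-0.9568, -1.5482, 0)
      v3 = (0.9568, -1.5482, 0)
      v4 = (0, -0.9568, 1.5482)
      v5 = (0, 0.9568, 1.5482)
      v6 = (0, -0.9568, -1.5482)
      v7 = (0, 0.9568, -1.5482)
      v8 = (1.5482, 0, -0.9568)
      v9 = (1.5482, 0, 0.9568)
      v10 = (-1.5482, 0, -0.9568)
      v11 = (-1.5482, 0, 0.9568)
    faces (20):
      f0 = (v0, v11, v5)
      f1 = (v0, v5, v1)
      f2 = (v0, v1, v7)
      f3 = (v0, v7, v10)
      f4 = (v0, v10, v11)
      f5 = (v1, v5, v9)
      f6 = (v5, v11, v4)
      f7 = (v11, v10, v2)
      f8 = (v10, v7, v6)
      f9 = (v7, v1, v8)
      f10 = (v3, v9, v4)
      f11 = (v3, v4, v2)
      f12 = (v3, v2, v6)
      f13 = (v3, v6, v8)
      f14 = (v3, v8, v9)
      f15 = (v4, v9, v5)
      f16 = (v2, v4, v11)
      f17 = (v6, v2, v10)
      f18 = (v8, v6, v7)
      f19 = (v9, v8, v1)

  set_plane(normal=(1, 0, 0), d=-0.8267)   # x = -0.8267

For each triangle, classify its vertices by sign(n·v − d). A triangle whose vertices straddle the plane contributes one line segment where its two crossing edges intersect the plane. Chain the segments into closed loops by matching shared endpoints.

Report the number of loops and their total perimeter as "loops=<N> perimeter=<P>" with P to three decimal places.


Straddling triangles (10 of 20):
  (v0,v11,v5) [--+] → (-0.8267, 0.445893, 1.23241)–(-0.8267, 1.46778, 0.210515)  len=1.4452
  (v0,v5,v1) [-++] → (-0.8267, 1.46778, 0.210515)–(-0.8267, 1.5482, 0)  len=0.2254
  (v0,v1,v7) [-++] → (-0.8267, 1.5482, 0)–(-0.8267, 1.46778, -0.210515)  len=0.2254
  (v0,v7,v10) [-+-] → (-0.8267, 1.46778, -0.210515)–(-0.8267, 0.445893, -1.23241)  len=1.4452
  (v5,v11,v4) [+-+] → (-0.8267, 0.445893, 1.23241)–(-0.8267, -0.445893, 1.23241)  len=0.8918
  (v10,v7,v6) [-++] → (-0.8267, 0.445893, -1.23241)–(-0.8267, -0.445893, -1.23241)  len=0.8918
  (v3,v4,v2) [++-] → (-0.8267, -1.46778, 0.210515)–(-0.8267, -1.5482, 0)  len=0.2254
  (v3,v2,v6) [+-+] → (-0.8267, -1.5482, 0)–(-0.8267, -1.46778, -0.210515)  len=0.2254
  (v2,v4,v11) [-+-] → (-0.8267, -1.46778, 0.210515)–(-0.8267, -0.445893, 1.23241)  len=1.4452
  (v6,v2,v10) [+--] → (-0.8267, -1.46778, -0.210515)–(-0.8267, -0.445893, -1.23241)  len=1.4452

Chained into 1 loop(s):
  loop 1: 10 segments, perimeter = 8.4657
Total perimeter = 8.466

loops=1 perimeter=8.466


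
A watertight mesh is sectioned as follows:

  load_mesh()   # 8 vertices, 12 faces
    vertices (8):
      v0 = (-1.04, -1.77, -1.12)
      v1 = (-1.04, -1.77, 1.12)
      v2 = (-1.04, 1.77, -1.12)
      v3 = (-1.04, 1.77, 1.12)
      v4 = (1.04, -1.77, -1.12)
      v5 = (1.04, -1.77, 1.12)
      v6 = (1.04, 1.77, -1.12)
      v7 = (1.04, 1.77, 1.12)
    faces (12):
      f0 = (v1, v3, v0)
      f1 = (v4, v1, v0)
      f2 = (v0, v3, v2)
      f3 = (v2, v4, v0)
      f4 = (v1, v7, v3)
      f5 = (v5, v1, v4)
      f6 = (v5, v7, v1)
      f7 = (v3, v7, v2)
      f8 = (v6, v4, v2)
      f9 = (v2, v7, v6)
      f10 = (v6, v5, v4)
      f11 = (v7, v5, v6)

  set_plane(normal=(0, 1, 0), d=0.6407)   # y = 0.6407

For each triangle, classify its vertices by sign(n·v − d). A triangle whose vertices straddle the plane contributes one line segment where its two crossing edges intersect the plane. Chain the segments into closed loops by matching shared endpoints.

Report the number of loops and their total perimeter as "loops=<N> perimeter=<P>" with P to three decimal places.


loops=1 perimeter=8.640

Straddling triangles (8 of 12):
  (v1,v3,v0) [-+-] → (-1.04, 0.6407, 1.12)–(-1.04, 0.6407, 0.405415)  len=0.7146
  (v0,v3,v2) [-++] → (-1.04, 0.6407, 0.405415)–(-1.04, 0.6407, -1.12)  len=1.5254
  (v2,v4,v0) [+--] → (-0.376456, 0.6407, -1.12)–(-1.04, 0.6407, -1.12)  len=0.6635
  (v1,v7,v3) [-++] → (0.376456, 0.6407, 1.12)–(-1.04, 0.6407, 1.12)  len=1.4165
  (v5,v7,v1) [-+-] → (1.04, 0.6407, 1.12)–(0.376456, 0.6407, 1.12)  len=0.6635
  (v6,v4,v2) [+-+] → (1.04, 0.6407, -1.12)–(-0.376456, 0.6407, -1.12)  len=1.4165
  (v6,v5,v4) [+--] → (1.04, 0.6407, -0.405415)–(1.04, 0.6407, -1.12)  len=0.7146
  (v7,v5,v6) [+-+] → (1.04, 0.6407, 1.12)–(1.04, 0.6407, -0.405415)  len=1.5254

Chained into 1 loop(s):
  loop 1: 8 segments, perimeter = 8.6400
Total perimeter = 8.640


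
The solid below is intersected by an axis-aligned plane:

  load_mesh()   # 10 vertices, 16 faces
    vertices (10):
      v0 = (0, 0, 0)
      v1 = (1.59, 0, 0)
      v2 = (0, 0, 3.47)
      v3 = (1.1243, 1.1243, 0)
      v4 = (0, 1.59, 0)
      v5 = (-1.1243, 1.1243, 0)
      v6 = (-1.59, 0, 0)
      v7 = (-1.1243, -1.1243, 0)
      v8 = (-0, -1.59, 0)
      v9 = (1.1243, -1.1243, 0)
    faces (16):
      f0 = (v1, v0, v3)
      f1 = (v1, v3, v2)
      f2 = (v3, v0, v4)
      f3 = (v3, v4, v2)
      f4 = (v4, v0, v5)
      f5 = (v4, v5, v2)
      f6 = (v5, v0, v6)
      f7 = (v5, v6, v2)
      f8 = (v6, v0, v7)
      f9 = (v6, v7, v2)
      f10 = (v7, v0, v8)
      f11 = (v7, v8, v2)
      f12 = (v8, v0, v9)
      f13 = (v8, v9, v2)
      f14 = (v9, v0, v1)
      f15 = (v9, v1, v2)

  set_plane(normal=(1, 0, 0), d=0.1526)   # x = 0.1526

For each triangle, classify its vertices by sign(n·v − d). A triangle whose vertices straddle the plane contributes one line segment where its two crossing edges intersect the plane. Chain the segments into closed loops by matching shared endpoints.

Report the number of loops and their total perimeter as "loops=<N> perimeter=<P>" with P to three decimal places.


Straddling triangles (8 of 16):
  (v1,v0,v3) [+-+] → (0.1526, 0, 0)–(0.1526, 0.1526, 0)  len=0.1526
  (v1,v3,v2) [++-] → (0.1526, 0.1526, 2.99902)–(0.1526, 0, 3.13697)  len=0.2057
  (v3,v0,v4) [+--] → (0.1526, 0.1526, 0)–(0.1526, 1.52679, 0)  len=1.3742
  (v3,v4,v2) [+--] → (0.1526, 1.52679, 0)–(0.1526, 0.1526, 2.99902)  len=3.2989
  (v8,v0,v9) [--+] → (0.1526, -0.1526, 0)–(0.1526, -1.52679, 0)  len=1.3742
  (v8,v9,v2) [-+-] → (0.1526, -1.52679, 0)–(0.1526, -0.1526, 2.99902)  len=3.2989
  (v9,v0,v1) [+-+] → (0.1526, -0.1526, 0)–(0.1526, 0, 0)  len=0.1526
  (v9,v1,v2) [++-] → (0.1526, 0, 3.13697)–(0.1526, -0.1526, 2.99902)  len=0.2057

Chained into 1 loop(s):
  loop 1: 8 segments, perimeter = 10.0627
Total perimeter = 10.063

loops=1 perimeter=10.063


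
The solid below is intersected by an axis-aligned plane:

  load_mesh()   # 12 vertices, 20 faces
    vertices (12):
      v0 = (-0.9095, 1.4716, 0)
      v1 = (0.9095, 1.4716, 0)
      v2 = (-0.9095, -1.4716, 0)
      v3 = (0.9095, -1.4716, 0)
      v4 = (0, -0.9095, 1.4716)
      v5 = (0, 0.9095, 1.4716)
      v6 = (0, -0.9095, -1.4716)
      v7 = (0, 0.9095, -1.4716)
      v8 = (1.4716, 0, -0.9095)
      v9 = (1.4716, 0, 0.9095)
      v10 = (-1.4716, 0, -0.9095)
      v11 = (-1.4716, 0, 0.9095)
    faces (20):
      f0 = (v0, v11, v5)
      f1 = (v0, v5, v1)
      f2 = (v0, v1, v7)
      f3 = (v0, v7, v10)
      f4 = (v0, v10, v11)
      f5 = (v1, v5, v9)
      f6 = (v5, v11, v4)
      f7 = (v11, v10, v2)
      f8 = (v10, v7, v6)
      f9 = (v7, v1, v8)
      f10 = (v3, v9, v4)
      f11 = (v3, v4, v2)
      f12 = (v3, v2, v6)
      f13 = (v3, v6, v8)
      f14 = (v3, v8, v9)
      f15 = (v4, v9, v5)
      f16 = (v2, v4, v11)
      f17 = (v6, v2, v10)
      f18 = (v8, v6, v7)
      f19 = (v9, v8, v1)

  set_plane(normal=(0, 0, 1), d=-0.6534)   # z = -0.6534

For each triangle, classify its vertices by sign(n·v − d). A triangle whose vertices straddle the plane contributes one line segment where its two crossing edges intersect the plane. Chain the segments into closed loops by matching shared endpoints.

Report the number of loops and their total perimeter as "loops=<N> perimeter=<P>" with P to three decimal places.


loops=1 perimeter=8.366

Straddling triangles (10 of 20):
  (v0,v1,v7) [++-] → (0.505676, 1.22202, -0.6534)–(-0.505676, 1.22202, -0.6534)  len=1.0114
  (v0,v7,v10) [+--] → (-0.505676, 1.22202, -0.6534)–(-1.31332, 0.414378, -0.6534)  len=1.1422
  (v0,v10,v11) [+-+] → (-1.31332, 0.414378, -0.6534)–(-1.4716, 0, -0.6534)  len=0.4436
  (v11,v10,v2) [+-+] → (-1.4716, 0, -0.6534)–(-1.31332, -0.414378, -0.6534)  len=0.4436
  (v7,v1,v8) [-+-] → (0.505676, 1.22202, -0.6534)–(1.31332, 0.414378, -0.6534)  len=1.1422
  (v3,v2,v6) [++-] → (-0.505676, -1.22202, -0.6534)–(0.505676, -1.22202, -0.6534)  len=1.0114
  (v3,v6,v8) [+--] → (0.505676, -1.22202, -0.6534)–(1.31332, -0.414378, -0.6534)  len=1.1422
  (v3,v8,v9) [+-+] → (1.31332, -0.414378, -0.6534)–(1.4716, 0, -0.6534)  len=0.4436
  (v6,v2,v10) [-+-] → (-0.505676, -1.22202, -0.6534)–(-1.31332, -0.414378, -0.6534)  len=1.1422
  (v9,v8,v1) [+-+] → (1.4716, 0, -0.6534)–(1.31332, 0.414378, -0.6534)  len=0.4436

Chained into 1 loop(s):
  loop 1: 10 segments, perimeter = 8.3657
Total perimeter = 8.366


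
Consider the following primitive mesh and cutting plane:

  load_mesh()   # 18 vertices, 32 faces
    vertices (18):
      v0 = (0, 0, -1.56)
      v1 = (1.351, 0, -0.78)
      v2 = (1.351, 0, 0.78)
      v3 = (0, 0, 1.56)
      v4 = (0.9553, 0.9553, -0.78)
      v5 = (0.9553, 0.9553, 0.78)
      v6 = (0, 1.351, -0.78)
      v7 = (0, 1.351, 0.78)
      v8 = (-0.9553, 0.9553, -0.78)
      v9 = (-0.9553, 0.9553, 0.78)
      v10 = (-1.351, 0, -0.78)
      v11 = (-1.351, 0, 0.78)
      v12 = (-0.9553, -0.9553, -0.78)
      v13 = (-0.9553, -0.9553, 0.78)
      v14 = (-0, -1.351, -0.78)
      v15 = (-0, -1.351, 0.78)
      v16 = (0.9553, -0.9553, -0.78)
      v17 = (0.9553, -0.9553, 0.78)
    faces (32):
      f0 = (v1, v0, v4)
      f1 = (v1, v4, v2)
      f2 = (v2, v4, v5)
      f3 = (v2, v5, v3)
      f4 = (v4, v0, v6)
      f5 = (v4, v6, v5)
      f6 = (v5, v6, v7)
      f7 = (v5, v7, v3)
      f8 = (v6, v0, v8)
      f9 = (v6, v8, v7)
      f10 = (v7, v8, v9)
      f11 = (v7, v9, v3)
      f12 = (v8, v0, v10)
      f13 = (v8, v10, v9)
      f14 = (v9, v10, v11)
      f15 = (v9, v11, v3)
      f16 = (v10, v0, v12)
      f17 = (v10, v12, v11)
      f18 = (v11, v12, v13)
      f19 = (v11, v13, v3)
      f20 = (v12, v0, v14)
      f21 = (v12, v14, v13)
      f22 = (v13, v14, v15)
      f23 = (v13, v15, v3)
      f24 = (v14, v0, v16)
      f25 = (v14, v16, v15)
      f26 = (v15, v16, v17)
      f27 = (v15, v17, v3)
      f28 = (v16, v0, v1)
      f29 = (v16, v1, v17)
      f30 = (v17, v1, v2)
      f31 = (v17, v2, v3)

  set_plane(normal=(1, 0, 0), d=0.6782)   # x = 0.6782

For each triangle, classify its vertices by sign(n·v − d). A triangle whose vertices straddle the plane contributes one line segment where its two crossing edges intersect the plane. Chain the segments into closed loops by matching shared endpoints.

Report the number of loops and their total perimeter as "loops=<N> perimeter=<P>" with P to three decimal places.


loops=1 perimeter=7.719

Straddling triangles (12 of 32):
  (v1,v0,v4) [+-+] → (0.6782, 0, -1.16844)–(0.6782, 0.6782, -1.00625)  len=0.6973
  (v2,v5,v3) [++-] → (0.6782, 0.6782, 1.00625)–(0.6782, 0, 1.16844)  len=0.6973
  (v4,v0,v6) [+--] → (0.6782, 0.6782, -1.00625)–(0.6782, 1.07008, -0.78)  len=0.4525
  (v4,v6,v5) [+-+] → (0.6782, 1.07008, -0.78)–(0.6782, 1.07008, 0.327497)  len=1.1075
  (v5,v6,v7) [+--] → (0.6782, 1.07008, 0.327497)–(0.6782, 1.07008, 0.78)  len=0.4525
  (v5,v7,v3) [+--] → (0.6782, 1.07008, 0.78)–(0.6782, 0.6782, 1.00625)  len=0.4525
  (v14,v0,v16) [--+] → (0.6782, -0.6782, -1.00625)–(0.6782, -1.07008, -0.78)  len=0.4525
  (v14,v16,v15) [-+-] → (0.6782, -1.07008, -0.78)–(0.6782, -1.07008, -0.327497)  len=0.4525
  (v15,v16,v17) [-++] → (0.6782, -1.07008, -0.327497)–(0.6782, -1.07008, 0.78)  len=1.1075
  (v15,v17,v3) [-+-] → (0.6782, -1.07008, 0.78)–(0.6782, -0.6782, 1.00625)  len=0.4525
  (v16,v0,v1) [+-+] → (0.6782, -0.6782, -1.00625)–(0.6782, 0, -1.16844)  len=0.6973
  (v17,v2,v3) [++-] → (0.6782, 0, 1.16844)–(0.6782, -0.6782, 1.00625)  len=0.6973

Chained into 1 loop(s):
  loop 1: 12 segments, perimeter = 7.7193
Total perimeter = 7.719


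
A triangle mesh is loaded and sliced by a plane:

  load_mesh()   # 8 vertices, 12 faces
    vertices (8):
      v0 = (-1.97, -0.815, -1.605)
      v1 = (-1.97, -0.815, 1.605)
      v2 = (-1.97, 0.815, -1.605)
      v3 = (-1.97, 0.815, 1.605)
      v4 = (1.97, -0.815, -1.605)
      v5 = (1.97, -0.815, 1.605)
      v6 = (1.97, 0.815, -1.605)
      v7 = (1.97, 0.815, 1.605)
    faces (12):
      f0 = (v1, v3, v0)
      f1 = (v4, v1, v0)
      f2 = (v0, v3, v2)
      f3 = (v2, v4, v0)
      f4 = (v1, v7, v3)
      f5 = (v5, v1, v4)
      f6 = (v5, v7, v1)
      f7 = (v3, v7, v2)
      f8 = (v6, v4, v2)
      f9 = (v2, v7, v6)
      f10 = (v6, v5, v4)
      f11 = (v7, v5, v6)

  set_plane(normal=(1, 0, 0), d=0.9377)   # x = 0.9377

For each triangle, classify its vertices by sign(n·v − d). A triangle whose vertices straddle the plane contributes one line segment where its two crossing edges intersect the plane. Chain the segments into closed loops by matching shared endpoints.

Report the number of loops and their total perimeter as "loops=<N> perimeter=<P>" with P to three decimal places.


Straddling triangles (8 of 12):
  (v4,v1,v0) [+--] → (0.9377, -0.815, -0.763964)–(0.9377, -0.815, -1.605)  len=0.8410
  (v2,v4,v0) [-+-] → (0.9377, -0.387932, -1.605)–(0.9377, -0.815, -1.605)  len=0.4271
  (v1,v7,v3) [-+-] → (0.9377, 0.387932, 1.605)–(0.9377, 0.815, 1.605)  len=0.4271
  (v5,v1,v4) [+-+] → (0.9377, -0.815, 1.605)–(0.9377, -0.815, -0.763964)  len=2.3690
  (v5,v7,v1) [++-] → (0.9377, 0.387932, 1.605)–(0.9377, -0.815, 1.605)  len=1.2029
  (v3,v7,v2) [-+-] → (0.9377, 0.815, 1.605)–(0.9377, 0.815, 0.763964)  len=0.8410
  (v6,v4,v2) [++-] → (0.9377, -0.387932, -1.605)–(0.9377, 0.815, -1.605)  len=1.2029
  (v2,v7,v6) [-++] → (0.9377, 0.815, 0.763964)–(0.9377, 0.815, -1.605)  len=2.3690

Chained into 1 loop(s):
  loop 1: 8 segments, perimeter = 9.6800
Total perimeter = 9.680

loops=1 perimeter=9.680


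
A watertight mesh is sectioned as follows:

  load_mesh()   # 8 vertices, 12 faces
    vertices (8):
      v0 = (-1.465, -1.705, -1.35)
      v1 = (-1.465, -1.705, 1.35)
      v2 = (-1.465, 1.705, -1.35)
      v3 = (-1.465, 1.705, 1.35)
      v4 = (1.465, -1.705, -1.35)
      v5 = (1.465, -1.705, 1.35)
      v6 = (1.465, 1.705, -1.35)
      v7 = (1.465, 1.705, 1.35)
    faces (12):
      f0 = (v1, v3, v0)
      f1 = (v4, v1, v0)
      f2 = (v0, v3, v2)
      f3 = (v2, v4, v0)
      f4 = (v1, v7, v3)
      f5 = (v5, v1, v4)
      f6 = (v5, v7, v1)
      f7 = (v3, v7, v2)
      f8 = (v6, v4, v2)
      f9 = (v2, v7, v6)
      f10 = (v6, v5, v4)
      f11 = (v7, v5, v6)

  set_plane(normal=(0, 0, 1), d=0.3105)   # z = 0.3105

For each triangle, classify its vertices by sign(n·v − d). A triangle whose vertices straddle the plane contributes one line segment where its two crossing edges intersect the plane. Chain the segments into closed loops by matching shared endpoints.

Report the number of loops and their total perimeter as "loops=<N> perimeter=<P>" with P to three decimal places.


loops=1 perimeter=12.680

Straddling triangles (8 of 12):
  (v1,v3,v0) [++-] → (-1.465, 0.39215, 0.3105)–(-1.465, -1.705, 0.3105)  len=2.0972
  (v4,v1,v0) [-+-] → (-0.33695, -1.705, 0.3105)–(-1.465, -1.705, 0.3105)  len=1.1280
  (v0,v3,v2) [-+-] → (-1.465, 0.39215, 0.3105)–(-1.465, 1.705, 0.3105)  len=1.3129
  (v5,v1,v4) [++-] → (-0.33695, -1.705, 0.3105)–(1.465, -1.705, 0.3105)  len=1.8020
  (v3,v7,v2) [++-] → (0.33695, 1.705, 0.3105)–(-1.465, 1.705, 0.3105)  len=1.8020
  (v2,v7,v6) [-+-] → (0.33695, 1.705, 0.3105)–(1.465, 1.705, 0.3105)  len=1.1280
  (v6,v5,v4) [-+-] → (1.465, -0.39215, 0.3105)–(1.465, -1.705, 0.3105)  len=1.3129
  (v7,v5,v6) [++-] → (1.465, -0.39215, 0.3105)–(1.465, 1.705, 0.3105)  len=2.0972

Chained into 1 loop(s):
  loop 1: 8 segments, perimeter = 12.6800
Total perimeter = 12.680


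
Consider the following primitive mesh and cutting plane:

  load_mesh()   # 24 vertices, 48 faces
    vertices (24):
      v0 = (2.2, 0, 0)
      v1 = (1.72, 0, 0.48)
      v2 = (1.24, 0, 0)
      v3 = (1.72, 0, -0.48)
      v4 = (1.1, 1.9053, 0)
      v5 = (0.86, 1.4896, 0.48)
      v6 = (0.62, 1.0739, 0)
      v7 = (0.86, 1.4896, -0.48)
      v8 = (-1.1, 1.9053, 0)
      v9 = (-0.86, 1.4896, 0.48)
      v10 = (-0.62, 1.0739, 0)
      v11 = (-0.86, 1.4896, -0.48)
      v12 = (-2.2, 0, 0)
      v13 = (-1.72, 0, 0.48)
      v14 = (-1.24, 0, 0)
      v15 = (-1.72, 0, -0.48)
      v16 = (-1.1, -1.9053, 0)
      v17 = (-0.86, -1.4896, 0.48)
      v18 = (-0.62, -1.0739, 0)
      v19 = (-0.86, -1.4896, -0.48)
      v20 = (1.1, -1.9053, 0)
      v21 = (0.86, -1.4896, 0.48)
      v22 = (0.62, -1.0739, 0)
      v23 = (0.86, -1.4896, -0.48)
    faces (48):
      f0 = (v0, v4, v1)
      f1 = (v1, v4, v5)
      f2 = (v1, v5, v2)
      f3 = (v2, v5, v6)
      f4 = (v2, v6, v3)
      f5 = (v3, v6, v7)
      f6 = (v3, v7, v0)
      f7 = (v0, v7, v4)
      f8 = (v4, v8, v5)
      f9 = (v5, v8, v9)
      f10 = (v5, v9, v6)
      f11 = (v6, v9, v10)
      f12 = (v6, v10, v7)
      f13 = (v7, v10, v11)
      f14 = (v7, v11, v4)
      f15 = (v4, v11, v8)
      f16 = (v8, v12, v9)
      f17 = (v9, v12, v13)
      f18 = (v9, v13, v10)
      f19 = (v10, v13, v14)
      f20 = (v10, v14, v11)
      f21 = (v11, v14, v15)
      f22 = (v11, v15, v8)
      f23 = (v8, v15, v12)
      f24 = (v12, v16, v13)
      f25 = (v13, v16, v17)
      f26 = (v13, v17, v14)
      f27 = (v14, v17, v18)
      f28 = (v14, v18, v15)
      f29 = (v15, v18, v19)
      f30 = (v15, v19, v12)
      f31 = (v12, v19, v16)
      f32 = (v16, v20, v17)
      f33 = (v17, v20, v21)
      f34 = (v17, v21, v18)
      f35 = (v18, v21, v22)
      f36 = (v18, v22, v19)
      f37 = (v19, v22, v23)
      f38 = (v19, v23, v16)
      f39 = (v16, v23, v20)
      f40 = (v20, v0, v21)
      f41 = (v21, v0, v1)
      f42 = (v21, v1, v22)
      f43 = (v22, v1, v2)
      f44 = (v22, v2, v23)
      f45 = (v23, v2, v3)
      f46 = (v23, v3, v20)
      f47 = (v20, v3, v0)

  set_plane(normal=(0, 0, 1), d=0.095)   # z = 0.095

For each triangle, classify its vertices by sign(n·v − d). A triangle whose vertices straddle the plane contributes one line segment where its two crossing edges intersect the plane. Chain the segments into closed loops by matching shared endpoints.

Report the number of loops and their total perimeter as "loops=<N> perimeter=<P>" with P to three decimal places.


loops=2 perimeter=20.640

Straddling triangles (24 of 48):
  (v0,v4,v1) [--+] → (1.22271, 1.52821, 0.095)–(2.105, 0, 0.095)  len=1.7646
  (v1,v4,v5) [+-+] → (1.22271, 1.52821, 0.095)–(1.0525, 1.82303, 0.095)  len=0.3404
  (v1,v5,v2) [++-] → (1.16479, 0.294817, 0.095)–(1.335, 0, 0.095)  len=0.3404
  (v2,v5,v6) [-+-] → (1.16479, 0.294817, 0.095)–(0.6675, 1.15617, 0.095)  len=0.9946
  (v4,v8,v5) [--+] → (-0.712083, 1.82303, 0.095)–(1.0525, 1.82303, 0.095)  len=1.7646
  (v5,v8,v9) [+-+] → (-0.712083, 1.82303, 0.095)–(-1.0525, 1.82303, 0.095)  len=0.3404
  (v5,v9,v6) [++-] → (0.327083, 1.15617, 0.095)–(0.6675, 1.15617, 0.095)  len=0.3404
  (v6,v9,v10) [-+-] → (0.327083, 1.15617, 0.095)–(-0.6675, 1.15617, 0.095)  len=0.9946
  (v8,v12,v9) [--+] → (-1.93479, 0.294817, 0.095)–(-1.0525, 1.82303, 0.095)  len=1.7646
  (v9,v12,v13) [+-+] → (-1.93479, 0.294817, 0.095)–(-2.105, 0, 0.095)  len=0.3404
  (v9,v13,v10) [++-] → (-0.837708, 0.861357, 0.095)–(-0.6675, 1.15617, 0.095)  len=0.3404
  (v10,v13,v14) [-+-] → (-0.837708, 0.861357, 0.095)–(-1.335, 0, 0.095)  len=0.9946
  (v12,v16,v13) [--+] → (-1.22271, -1.52821, 0.095)–(-2.105, 0, 0.095)  len=1.7646
  (v13,v16,v17) [+-+] → (-1.22271, -1.52821, 0.095)–(-1.0525, -1.82303, 0.095)  len=0.3404
  (v13,v17,v14) [++-] → (-1.16479, -0.294817, 0.095)–(-1.335, 0, 0.095)  len=0.3404
  (v14,v17,v18) [-+-] → (-1.16479, -0.294817, 0.095)–(-0.6675, -1.15617, 0.095)  len=0.9946
  (v16,v20,v17) [--+] → (0.712083, -1.82303, 0.095)–(-1.0525, -1.82303, 0.095)  len=1.7646
  (v17,v20,v21) [+-+] → (0.712083, -1.82303, 0.095)–(1.0525, -1.82303, 0.095)  len=0.3404
  (v17,v21,v18) [++-] → (-0.327083, -1.15617, 0.095)–(-0.6675, -1.15617, 0.095)  len=0.3404
  (v18,v21,v22) [-+-] → (-0.327083, -1.15617, 0.095)–(0.6675, -1.15617, 0.095)  len=0.9946
  (v20,v0,v21) [--+] → (1.93479, -0.294817, 0.095)–(1.0525, -1.82303, 0.095)  len=1.7646
  (v21,v0,v1) [+-+] → (1.93479, -0.294817, 0.095)–(2.105, 0, 0.095)  len=0.3404
  (v21,v1,v22) [++-] → (0.837708, -0.861357, 0.095)–(0.6675, -1.15617, 0.095)  len=0.3404
  (v22,v1,v2) [-+-] → (0.837708, -0.861357, 0.095)–(1.335, 0, 0.095)  len=0.9946

Chained into 2 loop(s):
  loop 1: 12 segments, perimeter = 12.6301
  loop 2: 12 segments, perimeter = 8.0101
Total perimeter = 20.640


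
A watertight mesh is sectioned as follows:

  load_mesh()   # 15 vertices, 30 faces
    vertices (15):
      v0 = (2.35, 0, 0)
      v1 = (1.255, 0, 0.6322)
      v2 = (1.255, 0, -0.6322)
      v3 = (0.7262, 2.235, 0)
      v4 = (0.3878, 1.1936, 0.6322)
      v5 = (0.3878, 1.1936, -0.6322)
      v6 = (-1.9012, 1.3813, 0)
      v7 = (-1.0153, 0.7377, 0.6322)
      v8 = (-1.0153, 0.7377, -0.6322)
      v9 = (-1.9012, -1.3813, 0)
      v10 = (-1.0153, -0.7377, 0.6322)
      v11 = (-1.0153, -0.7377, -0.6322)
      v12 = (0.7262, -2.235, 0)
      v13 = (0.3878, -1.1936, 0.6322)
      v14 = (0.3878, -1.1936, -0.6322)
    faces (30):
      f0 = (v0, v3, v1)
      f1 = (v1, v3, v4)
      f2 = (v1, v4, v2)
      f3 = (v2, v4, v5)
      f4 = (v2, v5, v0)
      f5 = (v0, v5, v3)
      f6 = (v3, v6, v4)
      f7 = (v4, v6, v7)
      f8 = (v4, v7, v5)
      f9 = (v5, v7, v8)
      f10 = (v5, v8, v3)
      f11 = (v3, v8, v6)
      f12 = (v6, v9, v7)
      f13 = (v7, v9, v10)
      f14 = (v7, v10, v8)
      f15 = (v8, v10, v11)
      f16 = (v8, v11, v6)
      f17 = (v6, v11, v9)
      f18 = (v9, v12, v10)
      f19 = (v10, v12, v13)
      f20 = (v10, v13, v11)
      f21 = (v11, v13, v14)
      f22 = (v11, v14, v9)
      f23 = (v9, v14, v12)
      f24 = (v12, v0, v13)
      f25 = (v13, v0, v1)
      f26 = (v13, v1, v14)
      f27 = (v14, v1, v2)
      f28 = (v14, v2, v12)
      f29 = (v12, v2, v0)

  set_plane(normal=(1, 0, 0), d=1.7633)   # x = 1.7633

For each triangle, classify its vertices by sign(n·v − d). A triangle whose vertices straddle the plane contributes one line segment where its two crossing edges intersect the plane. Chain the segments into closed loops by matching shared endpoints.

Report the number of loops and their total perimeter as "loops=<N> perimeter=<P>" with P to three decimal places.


Straddling triangles (6 of 30):
  (v0,v3,v1) [+--] → (1.7633, 0.807534, 0)–(1.7633, 0, 0.338732)  len=0.8757
  (v2,v5,v0) [--+] → (1.7633, 0.356888, -0.189029)–(1.7633, 0, -0.338732)  len=0.3870
  (v0,v5,v3) [+--] → (1.7633, 0.356888, -0.189029)–(1.7633, 0.807534, 0)  len=0.4887
  (v12,v0,v13) [-+-] → (1.7633, -0.807534, 0)–(1.7633, -0.356888, 0.189029)  len=0.4887
  (v13,v0,v1) [-+-] → (1.7633, -0.356888, 0.189029)–(1.7633, 0, 0.338732)  len=0.3870
  (v12,v2,v0) [--+] → (1.7633, 0, -0.338732)–(1.7633, -0.807534, 0)  len=0.8757

Chained into 1 loop(s):
  loop 1: 6 segments, perimeter = 3.5028
Total perimeter = 3.503

loops=1 perimeter=3.503


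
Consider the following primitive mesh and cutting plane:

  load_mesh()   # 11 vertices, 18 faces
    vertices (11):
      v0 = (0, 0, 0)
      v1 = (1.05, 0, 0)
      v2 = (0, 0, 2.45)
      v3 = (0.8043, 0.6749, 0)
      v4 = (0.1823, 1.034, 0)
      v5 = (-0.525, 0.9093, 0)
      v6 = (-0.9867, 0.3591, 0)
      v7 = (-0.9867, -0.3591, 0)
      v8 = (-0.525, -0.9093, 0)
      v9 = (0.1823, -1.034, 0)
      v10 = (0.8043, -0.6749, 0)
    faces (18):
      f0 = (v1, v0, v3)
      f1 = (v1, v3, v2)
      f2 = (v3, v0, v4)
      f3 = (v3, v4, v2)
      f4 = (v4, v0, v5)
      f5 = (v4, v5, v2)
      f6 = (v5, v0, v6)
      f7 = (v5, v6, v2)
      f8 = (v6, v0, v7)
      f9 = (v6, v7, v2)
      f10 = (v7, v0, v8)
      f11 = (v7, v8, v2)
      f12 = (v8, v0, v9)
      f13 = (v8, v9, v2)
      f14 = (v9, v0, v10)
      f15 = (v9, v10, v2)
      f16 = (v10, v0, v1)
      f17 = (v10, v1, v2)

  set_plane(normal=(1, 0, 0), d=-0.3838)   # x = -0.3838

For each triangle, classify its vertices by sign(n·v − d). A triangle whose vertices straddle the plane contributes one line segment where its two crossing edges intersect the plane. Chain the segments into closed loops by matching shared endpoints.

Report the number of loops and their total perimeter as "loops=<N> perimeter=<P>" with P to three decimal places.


Straddling triangles (10 of 18):
  (v4,v0,v5) [++-] → (-0.3838, 0.664742, 0)–(-0.3838, 0.934194, 0)  len=0.2695
  (v4,v5,v2) [+-+] → (-0.3838, 0.934194, 0)–(-0.3838, 0.664742, 0.658933)  len=0.7119
  (v5,v0,v6) [-+-] → (-0.3838, 0.664742, 0)–(-0.3838, 0.13968, 0)  len=0.5251
  (v5,v6,v2) [--+] → (-0.3838, 0.13968, 1.49702)–(-0.3838, 0.664742, 0.658933)  len=0.9890
  (v6,v0,v7) [-+-] → (-0.3838, 0.13968, 0)–(-0.3838, -0.13968, 0)  len=0.2794
  (v6,v7,v2) [--+] → (-0.3838, -0.13968, 1.49702)–(-0.3838, 0.13968, 1.49702)  len=0.2794
  (v7,v0,v8) [-+-] → (-0.3838, -0.13968, 0)–(-0.3838, -0.664742, 0)  len=0.5251
  (v7,v8,v2) [--+] → (-0.3838, -0.664742, 0.658933)–(-0.3838, -0.13968, 1.49702)  len=0.9890
  (v8,v0,v9) [-++] → (-0.3838, -0.664742, 0)–(-0.3838, -0.934194, 0)  len=0.2695
  (v8,v9,v2) [-++] → (-0.3838, -0.934194, 0)–(-0.3838, -0.664742, 0.658933)  len=0.7119

Chained into 1 loop(s):
  loop 1: 10 segments, perimeter = 5.5495
Total perimeter = 5.549

loops=1 perimeter=5.549
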